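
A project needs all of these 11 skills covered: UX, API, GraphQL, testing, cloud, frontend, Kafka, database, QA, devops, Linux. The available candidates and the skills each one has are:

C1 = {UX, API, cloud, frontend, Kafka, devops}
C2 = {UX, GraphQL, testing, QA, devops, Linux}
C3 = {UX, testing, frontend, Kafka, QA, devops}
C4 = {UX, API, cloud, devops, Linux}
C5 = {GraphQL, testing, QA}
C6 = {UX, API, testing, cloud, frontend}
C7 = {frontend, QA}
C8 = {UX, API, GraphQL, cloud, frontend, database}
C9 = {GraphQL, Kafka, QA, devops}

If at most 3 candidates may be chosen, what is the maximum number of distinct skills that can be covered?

11

Choosing C1, C2, C8 covers {UX, API, GraphQL, testing, cloud, frontend, Kafka, database, QA, devops, Linux} — 11 skills.
That is all 11 skills.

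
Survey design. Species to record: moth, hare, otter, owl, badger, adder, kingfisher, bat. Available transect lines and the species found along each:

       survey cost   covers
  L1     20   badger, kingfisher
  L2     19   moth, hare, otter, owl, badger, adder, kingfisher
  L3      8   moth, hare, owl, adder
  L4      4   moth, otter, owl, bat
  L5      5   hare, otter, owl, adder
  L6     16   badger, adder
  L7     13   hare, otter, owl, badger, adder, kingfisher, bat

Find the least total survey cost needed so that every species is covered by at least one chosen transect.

L4, L7 cover every species at survey cost 4 + 13 = 17.
Any cover uses at least 2 transects; among all covering selections none totals below 17.
Greedy by coverage-per-survey cost would pick L4, L5, L7 for 22 — worse than the optimum 17.

17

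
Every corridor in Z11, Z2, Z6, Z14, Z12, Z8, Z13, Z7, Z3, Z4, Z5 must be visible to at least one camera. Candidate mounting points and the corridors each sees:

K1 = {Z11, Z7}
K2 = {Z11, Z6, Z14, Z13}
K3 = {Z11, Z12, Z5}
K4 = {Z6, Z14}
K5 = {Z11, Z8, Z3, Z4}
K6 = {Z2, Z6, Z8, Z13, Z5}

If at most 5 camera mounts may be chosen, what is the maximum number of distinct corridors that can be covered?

Choosing K1, K2, K3, K5, K6 covers {Z11, Z2, Z6, Z14, Z12, Z8, Z13, Z7, Z3, Z4, Z5} — 11 corridors.
That is all 11 corridors.

11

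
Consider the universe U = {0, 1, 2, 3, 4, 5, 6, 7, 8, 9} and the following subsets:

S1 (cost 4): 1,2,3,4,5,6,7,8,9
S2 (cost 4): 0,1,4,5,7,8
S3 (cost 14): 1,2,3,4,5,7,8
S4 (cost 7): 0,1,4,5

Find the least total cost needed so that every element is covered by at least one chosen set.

S1, S2 cover every element at cost 4 + 4 = 8.
Any cover uses at least 2 sets; among all covering selections none totals below 8.

8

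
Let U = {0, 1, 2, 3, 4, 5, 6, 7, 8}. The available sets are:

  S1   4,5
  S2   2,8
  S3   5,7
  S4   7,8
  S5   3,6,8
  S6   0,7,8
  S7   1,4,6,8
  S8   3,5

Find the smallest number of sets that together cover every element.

4

S2, S6, S7, S8 together cover {0, 1, 2, 3, 4, 5, 6, 7, 8} — every element.
No 3 of the 8 sets cover everything (all 56 triples fall short), so 4 is minimum.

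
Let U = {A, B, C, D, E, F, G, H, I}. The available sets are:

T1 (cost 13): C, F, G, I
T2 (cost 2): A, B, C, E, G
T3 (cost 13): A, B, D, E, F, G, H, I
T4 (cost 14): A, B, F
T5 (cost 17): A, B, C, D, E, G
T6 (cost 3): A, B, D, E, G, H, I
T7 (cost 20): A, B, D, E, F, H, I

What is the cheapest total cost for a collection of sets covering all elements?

T2, T3 cover every element at cost 2 + 13 = 15.
Any cover uses at least 2 sets; among all covering selections none totals below 15.
Greedy by coverage-per-cost would pick T2, T6, T1 for 18 — worse than the optimum 15.

15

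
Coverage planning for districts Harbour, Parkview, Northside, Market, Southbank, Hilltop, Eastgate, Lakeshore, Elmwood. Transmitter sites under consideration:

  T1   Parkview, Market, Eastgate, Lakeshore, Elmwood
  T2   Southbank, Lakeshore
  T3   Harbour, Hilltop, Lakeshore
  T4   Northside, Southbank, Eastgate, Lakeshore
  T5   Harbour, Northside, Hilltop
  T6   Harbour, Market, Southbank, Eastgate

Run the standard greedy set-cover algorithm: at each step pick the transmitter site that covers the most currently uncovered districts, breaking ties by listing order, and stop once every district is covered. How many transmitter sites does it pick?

Pick 1: T1 covers 5 new districts (Parkview, Market, Eastgate, Lakeshore, Elmwood).
Pick 2: T5 covers 3 new districts (Harbour, Northside, Hilltop).
Pick 3: T2 covers 1 new districts (Southbank).
Greedy uses 3 transmitter sites.

3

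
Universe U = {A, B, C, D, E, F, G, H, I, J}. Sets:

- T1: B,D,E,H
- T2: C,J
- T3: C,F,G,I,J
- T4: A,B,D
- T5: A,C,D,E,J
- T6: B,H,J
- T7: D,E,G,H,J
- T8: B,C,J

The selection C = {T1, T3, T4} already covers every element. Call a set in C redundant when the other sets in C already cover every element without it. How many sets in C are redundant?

0

Drop T1: E, H uncovered — not redundant.
Drop T3: C, F, G, I, … uncovered — not redundant.
Drop T4: A uncovered — not redundant.
None of the sets in C is redundant.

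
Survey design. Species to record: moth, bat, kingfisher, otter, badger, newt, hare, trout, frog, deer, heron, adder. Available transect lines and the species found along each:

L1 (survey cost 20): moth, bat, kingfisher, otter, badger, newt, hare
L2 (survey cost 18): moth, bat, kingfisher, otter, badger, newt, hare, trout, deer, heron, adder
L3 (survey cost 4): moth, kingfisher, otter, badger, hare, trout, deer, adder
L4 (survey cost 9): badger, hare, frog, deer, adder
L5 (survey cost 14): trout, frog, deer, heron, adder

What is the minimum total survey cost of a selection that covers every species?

L2, L4 cover every species at survey cost 18 + 9 = 27.
Any cover uses at least 2 transects; among all covering selections none totals below 27.

27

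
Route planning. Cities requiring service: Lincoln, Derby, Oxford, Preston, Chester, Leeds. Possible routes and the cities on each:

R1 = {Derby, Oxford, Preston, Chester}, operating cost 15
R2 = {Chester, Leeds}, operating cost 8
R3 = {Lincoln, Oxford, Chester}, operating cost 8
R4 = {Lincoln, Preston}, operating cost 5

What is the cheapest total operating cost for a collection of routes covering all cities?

28

R1, R2, R4 cover every city at operating cost 15 + 8 + 5 = 28.
Any cover uses at least 3 routes; among all covering selections none totals below 28.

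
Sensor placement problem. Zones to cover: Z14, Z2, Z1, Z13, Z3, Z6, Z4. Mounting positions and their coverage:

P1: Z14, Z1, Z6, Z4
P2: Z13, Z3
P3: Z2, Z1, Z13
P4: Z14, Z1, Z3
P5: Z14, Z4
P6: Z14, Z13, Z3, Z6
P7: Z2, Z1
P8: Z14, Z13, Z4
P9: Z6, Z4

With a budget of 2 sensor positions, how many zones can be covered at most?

Choosing P1, P2 covers {Z14, Z1, Z13, Z3, Z6, Z4} — 6 zones.
No choice of 2 sensor positions does better; here Z2 is left uncovered.

6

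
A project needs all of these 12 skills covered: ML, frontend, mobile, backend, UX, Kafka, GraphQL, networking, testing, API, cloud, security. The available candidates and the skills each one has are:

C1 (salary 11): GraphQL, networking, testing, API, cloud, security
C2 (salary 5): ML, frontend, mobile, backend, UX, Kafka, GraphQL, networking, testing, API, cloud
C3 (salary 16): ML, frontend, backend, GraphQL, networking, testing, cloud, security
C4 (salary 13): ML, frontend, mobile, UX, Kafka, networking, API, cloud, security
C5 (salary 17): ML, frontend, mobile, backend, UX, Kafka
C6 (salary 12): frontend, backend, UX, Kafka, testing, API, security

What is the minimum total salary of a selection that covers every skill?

16

C1, C2 cover every skill at salary 11 + 5 = 16.
Any cover uses at least 2 candidates; among all covering selections none totals below 16.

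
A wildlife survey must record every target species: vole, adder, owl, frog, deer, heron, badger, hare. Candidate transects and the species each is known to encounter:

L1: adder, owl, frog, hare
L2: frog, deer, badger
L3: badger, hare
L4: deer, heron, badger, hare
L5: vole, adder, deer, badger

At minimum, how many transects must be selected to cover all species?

L1, L4, L5 together cover {vole, adder, owl, frog, deer, heron, badger, hare} — every species.
No 2 of the 5 transects cover everything (all 10 pairs fall short), so 3 is minimum.

3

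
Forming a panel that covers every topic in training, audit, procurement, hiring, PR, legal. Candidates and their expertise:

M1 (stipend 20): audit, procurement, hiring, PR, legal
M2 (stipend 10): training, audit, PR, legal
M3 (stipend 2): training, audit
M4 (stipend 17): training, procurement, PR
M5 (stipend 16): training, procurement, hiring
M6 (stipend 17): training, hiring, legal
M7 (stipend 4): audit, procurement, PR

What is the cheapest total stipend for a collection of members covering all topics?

M6, M7 cover every topic at stipend 17 + 4 = 21.
Any cover uses at least 2 members; among all covering selections none totals below 21.
Greedy by coverage-per-stipend would pick M3, M7, M6 for 23 — worse than the optimum 21.

21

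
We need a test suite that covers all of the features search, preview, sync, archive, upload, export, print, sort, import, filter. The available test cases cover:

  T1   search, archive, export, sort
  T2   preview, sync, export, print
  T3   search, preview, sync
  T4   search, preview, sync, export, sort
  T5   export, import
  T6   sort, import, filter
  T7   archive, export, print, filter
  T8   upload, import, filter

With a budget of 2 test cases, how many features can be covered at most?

Choosing T4, T7 covers {search, preview, sync, archive, export, print, sort, filter} — 8 features.
No choice of 2 test cases does better; here upload, import are left uncovered.

8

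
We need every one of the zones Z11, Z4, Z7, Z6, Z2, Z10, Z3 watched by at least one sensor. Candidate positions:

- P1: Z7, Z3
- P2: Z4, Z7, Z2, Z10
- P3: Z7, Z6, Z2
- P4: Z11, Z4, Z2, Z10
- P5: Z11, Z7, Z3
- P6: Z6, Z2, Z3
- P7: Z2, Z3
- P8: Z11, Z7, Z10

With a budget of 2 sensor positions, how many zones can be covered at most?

Choosing P1, P4 covers {Z11, Z4, Z7, Z2, Z10, Z3} — 6 zones.
No choice of 2 sensor positions does better; here Z6 is left uncovered.

6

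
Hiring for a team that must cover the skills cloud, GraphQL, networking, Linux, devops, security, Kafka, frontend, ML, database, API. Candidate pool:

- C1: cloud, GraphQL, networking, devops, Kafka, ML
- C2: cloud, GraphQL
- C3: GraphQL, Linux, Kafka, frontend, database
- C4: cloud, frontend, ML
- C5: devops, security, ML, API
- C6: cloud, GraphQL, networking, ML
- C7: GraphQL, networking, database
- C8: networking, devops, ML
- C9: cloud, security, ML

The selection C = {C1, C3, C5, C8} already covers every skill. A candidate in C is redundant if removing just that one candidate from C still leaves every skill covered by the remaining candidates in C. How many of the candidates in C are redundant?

Drop C1: cloud uncovered — not redundant.
Drop C3: Linux, frontend, database uncovered — not redundant.
Drop C5: security, API uncovered — not redundant.
Drop C8: the rest still cover every skill — redundant.
1 redundant: C8.

1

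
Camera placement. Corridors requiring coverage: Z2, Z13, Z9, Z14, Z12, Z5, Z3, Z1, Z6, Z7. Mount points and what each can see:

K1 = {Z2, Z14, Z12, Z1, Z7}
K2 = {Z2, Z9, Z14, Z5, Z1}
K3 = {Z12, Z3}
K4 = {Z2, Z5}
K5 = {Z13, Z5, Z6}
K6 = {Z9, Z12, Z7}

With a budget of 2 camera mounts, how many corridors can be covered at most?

Choosing K1, K5 covers {Z2, Z13, Z14, Z12, Z5, Z1, Z6, Z7} — 8 corridors.
No choice of 2 camera mounts does better; here Z9, Z3 are left uncovered.

8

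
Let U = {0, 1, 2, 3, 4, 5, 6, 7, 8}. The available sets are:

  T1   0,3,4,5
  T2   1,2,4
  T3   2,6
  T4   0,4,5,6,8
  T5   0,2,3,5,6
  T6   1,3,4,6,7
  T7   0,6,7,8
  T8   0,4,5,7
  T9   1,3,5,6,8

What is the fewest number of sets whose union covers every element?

T1, T2, T7 together cover {0, 1, 2, 3, 4, 5, 6, 7, 8} — every element.
No 2 of the 9 sets cover everything (all 36 pairs fall short), so 3 is minimum.

3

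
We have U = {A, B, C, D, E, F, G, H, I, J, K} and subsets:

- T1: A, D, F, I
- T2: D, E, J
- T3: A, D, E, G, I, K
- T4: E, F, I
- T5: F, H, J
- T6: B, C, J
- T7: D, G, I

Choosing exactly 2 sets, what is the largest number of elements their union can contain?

Choosing T3, T5 covers {A, D, E, F, G, H, I, J, K} — 9 elements.
No choice of 2 sets does better; here B, C are left uncovered.

9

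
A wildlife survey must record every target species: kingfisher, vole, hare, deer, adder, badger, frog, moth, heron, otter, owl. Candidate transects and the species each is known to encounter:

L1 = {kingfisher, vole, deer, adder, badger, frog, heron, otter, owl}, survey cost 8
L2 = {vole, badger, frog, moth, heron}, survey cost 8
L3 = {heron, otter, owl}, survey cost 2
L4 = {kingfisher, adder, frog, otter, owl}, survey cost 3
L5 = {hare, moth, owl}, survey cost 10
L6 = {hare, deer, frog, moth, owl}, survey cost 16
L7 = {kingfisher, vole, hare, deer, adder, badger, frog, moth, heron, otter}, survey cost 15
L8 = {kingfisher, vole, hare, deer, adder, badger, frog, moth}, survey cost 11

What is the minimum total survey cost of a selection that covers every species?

13

L3, L8 cover every species at survey cost 2 + 11 = 13.
Any cover uses at least 2 transects; among all covering selections none totals below 13.
Greedy by coverage-per-survey cost would pick L4, L1, L5 for 21 — worse than the optimum 13.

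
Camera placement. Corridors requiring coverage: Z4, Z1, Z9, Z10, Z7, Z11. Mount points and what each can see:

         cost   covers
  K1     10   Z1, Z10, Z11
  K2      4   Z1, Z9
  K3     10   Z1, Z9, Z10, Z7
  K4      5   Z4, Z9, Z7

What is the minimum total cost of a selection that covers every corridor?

15

K1, K4 cover every corridor at cost 10 + 5 = 15.
Any cover uses at least 2 camera mounts; among all covering selections none totals below 15.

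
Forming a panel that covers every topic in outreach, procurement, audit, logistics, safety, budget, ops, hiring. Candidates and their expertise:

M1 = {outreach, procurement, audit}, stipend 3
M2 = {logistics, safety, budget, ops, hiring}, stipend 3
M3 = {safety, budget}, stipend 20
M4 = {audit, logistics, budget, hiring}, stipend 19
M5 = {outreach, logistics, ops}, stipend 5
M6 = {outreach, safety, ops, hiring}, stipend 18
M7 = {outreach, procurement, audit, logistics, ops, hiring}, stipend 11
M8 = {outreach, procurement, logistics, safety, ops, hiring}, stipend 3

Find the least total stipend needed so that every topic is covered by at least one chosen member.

6

M1, M2 cover every topic at stipend 3 + 3 = 6.
Any cover uses at least 2 members; among all covering selections none totals below 6.
Greedy by coverage-per-stipend would pick M8, M1, M2 for 9 — worse than the optimum 6.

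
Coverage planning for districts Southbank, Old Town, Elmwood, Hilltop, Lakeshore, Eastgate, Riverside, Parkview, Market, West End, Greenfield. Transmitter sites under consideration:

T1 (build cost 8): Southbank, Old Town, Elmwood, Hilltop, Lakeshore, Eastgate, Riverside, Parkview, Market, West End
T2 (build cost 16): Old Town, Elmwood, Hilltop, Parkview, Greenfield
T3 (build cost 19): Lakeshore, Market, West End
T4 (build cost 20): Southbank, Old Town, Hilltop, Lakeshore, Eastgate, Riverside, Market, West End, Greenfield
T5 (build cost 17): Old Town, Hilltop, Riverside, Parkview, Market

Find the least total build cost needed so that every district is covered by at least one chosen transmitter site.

T1, T2 cover every district at build cost 8 + 16 = 24.
Any cover uses at least 2 transmitter sites; among all covering selections none totals below 24.

24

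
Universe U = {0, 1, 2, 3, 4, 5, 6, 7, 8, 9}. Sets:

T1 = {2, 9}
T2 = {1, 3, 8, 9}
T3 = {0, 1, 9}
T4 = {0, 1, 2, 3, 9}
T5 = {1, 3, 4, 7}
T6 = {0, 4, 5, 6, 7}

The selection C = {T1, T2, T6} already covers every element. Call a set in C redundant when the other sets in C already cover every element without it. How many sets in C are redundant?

0

Drop T1: 2 uncovered — not redundant.
Drop T2: 1, 3, 8 uncovered — not redundant.
Drop T6: 0, 4, 5, 6, … uncovered — not redundant.
None of the sets in C is redundant.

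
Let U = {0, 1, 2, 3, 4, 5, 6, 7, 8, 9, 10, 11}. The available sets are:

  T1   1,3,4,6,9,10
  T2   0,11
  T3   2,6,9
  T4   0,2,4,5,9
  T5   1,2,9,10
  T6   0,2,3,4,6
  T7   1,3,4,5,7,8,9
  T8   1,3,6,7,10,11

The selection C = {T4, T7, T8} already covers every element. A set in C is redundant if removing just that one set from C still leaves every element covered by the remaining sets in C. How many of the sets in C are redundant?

0

Drop T4: 0, 2 uncovered — not redundant.
Drop T7: 8 uncovered — not redundant.
Drop T8: 6, 10, 11 uncovered — not redundant.
None of the sets in C is redundant.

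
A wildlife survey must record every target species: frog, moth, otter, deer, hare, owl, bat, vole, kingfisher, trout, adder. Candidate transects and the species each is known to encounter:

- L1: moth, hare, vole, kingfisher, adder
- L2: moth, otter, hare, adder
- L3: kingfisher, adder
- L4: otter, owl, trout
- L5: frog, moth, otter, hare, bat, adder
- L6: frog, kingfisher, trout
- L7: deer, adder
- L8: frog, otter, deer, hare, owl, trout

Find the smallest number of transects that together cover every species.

L1, L5, L8 together cover {frog, moth, otter, deer, hare, owl, bat, vole, kingfisher, trout, adder} — every species.
No 2 of the 8 transects cover everything (all 28 pairs fall short), so 3 is minimum.

3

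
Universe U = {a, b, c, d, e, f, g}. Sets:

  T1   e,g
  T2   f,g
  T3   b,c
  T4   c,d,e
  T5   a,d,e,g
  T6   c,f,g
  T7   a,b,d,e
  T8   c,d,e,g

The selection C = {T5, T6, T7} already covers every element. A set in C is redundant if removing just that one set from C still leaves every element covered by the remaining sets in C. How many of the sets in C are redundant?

1

Drop T5: the rest still cover every element — redundant.
Drop T6: c, f uncovered — not redundant.
Drop T7: b uncovered — not redundant.
1 redundant: T5.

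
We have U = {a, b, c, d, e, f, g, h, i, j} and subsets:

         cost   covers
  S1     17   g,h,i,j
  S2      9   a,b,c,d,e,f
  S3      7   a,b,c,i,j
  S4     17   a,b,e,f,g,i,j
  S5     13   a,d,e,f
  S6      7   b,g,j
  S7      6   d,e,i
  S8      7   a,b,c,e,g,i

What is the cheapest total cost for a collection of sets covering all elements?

26

S1, S2 cover every element at cost 17 + 9 = 26.
Any cover uses at least 2 sets; among all covering selections none totals below 26.
Greedy by coverage-per-cost would pick S8, S2, S3, S1 for 40 — worse than the optimum 26.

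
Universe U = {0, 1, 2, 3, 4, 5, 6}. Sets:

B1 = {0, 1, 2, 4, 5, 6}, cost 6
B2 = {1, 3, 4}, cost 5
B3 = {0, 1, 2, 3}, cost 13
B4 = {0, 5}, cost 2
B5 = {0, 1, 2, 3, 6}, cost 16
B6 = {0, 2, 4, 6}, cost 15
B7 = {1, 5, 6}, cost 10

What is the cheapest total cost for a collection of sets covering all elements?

11

B1, B2 cover every element at cost 6 + 5 = 11.
Any cover uses at least 2 sets; among all covering selections none totals below 11.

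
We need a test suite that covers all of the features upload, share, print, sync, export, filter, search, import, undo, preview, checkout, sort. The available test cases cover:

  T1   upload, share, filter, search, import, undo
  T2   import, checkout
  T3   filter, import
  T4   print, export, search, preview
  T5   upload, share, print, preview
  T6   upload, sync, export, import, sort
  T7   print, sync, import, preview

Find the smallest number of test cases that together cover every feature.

4

T1, T2, T4, T6 together cover {upload, share, print, sync, export, filter, search, import, undo, preview, checkout, sort} — every feature.
No 3 of the 7 test cases cover everything (all 35 triples fall short), so 4 is minimum.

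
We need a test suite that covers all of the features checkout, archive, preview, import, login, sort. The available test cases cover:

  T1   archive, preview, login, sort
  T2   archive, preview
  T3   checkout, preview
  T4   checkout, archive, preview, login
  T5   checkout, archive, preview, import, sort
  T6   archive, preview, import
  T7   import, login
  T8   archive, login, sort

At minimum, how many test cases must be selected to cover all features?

2

T1, T5 together cover {checkout, archive, preview, import, login, sort} — every feature.
No single test case contains all 6 features, so 2 is optimal.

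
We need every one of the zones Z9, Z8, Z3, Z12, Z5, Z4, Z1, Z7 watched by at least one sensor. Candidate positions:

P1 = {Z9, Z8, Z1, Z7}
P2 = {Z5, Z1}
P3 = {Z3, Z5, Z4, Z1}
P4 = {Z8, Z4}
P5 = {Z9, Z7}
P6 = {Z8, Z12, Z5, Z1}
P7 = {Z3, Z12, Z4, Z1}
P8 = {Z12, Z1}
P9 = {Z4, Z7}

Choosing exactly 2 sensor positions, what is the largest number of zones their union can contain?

7

Choosing P1, P3 covers {Z9, Z8, Z3, Z5, Z4, Z1, Z7} — 7 zones.
No choice of 2 sensor positions does better; here Z12 is left uncovered.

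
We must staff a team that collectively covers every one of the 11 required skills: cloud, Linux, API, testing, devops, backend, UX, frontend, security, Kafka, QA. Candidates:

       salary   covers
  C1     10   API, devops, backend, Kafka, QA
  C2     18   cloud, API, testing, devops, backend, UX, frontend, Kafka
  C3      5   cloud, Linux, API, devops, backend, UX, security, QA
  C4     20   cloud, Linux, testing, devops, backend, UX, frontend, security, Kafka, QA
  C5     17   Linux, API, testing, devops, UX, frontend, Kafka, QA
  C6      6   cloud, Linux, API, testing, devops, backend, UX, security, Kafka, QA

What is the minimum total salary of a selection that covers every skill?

22

C3, C5 cover every skill at salary 5 + 17 = 22.
Any cover uses at least 2 candidates; among all covering selections none totals below 22.
Greedy by coverage-per-salary would pick C6, C5 for 23 — worse than the optimum 22.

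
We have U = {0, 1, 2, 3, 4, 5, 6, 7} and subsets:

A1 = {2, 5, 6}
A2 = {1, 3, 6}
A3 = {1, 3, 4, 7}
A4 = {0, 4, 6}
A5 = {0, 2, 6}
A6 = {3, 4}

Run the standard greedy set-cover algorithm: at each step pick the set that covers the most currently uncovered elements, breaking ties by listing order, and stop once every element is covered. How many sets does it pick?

Pick 1: A3 covers 4 new elements (1, 3, 4, 7).
Pick 2: A1 covers 3 new elements (2, 5, 6).
Pick 3: A4 covers 1 new elements (0).
Greedy uses 3 sets.

3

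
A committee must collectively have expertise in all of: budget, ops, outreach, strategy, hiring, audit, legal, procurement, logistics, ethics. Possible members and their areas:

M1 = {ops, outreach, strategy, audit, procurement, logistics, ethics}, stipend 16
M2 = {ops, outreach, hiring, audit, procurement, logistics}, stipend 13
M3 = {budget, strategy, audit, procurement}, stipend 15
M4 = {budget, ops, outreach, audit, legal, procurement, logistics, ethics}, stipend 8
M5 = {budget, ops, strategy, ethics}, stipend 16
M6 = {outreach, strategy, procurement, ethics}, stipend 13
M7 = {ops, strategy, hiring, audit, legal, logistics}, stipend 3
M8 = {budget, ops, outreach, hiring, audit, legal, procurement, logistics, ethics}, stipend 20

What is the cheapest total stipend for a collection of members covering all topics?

11

M4, M7 cover every topic at stipend 8 + 3 = 11.
Any cover uses at least 2 members; among all covering selections none totals below 11.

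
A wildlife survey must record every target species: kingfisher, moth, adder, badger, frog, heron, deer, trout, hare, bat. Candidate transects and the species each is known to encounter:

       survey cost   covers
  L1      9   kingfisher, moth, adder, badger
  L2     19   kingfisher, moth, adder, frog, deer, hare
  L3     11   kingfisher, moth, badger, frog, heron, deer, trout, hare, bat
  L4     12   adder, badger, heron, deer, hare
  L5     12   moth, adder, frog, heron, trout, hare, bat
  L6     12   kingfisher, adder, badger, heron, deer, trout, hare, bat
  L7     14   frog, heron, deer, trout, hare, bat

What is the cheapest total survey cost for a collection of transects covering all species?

L1, L3 cover every species at survey cost 9 + 11 = 20.
Any cover uses at least 2 transects; among all covering selections none totals below 20.

20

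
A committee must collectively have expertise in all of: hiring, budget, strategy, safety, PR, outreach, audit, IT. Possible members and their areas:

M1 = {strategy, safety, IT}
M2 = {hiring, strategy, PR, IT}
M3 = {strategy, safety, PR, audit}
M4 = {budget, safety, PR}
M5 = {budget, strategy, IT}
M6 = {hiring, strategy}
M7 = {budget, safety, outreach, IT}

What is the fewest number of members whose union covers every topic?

M2, M3, M7 together cover {hiring, budget, strategy, safety, PR, outreach, audit, IT} — every topic.
No 2 of the 7 members cover everything (all 21 pairs fall short), so 3 is minimum.

3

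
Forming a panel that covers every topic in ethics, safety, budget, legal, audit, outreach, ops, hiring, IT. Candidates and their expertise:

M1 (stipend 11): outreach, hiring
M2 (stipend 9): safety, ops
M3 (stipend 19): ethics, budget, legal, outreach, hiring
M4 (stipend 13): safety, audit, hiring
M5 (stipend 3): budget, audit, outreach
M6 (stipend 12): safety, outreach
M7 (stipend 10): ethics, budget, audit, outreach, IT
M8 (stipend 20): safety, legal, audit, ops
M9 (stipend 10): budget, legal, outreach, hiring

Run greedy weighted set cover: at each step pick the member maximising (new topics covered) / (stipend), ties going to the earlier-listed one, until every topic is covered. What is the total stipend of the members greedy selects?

32

Pick 1: M5 adds 3 new (budget, audit, outreach) at stipend 3 (ratio 3/3).
Pick 2: M2 adds 2 new (safety, ops) at stipend 9 (ratio 2/9).
Pick 3: M7 adds 2 new (ethics, IT) at stipend 10 (ratio 2/10).
Pick 4: M9 adds 2 new (legal, hiring) at stipend 10 (ratio 2/10).
Greedy total stipend: 3 + 9 + 10 + 10 = 32. (The true optimum is 29, so greedy overshoots here.)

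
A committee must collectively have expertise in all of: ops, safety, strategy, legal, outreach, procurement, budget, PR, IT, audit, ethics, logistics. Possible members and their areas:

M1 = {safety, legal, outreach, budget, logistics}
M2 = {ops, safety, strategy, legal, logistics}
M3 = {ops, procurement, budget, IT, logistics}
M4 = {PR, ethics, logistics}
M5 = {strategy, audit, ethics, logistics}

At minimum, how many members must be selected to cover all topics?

M1, M3, M4, M5 together cover {ops, safety, strategy, legal, outreach, procurement, budget, PR, IT, audit, ethics, logistics} — every topic.
No 3 of the 5 members cover everything (all 10 triples fall short), so 4 is minimum.

4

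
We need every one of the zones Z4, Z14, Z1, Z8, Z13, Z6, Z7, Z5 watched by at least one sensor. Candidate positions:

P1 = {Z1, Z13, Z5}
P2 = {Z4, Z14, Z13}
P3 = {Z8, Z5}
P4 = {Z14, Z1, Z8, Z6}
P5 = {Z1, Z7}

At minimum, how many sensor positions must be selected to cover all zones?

4

P1, P2, P4, P5 together cover {Z4, Z14, Z1, Z8, Z13, Z6, Z7, Z5} — every zone.
No 3 of the 5 sensor positions cover everything (all 10 triples fall short), so 4 is minimum.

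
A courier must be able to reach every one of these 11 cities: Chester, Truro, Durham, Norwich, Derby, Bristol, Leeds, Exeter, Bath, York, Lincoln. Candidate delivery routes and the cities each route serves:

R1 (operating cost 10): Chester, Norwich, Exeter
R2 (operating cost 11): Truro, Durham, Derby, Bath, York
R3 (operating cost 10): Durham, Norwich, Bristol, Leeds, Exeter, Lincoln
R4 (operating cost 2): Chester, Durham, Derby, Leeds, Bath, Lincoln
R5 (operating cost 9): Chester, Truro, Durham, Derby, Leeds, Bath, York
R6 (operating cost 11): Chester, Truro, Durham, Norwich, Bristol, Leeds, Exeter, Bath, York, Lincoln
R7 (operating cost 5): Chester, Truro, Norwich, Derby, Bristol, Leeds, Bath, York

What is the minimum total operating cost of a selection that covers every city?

R4, R6 cover every city at operating cost 2 + 11 = 13.
Any cover uses at least 2 routes; among all covering selections none totals below 13.

13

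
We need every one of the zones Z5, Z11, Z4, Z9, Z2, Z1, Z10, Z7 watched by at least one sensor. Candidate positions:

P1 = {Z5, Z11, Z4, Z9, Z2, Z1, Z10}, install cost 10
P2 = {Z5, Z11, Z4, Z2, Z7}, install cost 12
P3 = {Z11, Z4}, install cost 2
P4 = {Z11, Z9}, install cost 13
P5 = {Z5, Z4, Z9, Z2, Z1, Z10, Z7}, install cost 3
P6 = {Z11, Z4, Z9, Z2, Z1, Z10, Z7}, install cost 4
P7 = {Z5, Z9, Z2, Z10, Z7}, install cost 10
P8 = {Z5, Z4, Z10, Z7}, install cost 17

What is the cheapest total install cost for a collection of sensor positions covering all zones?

5

P3, P5 cover every zone at install cost 2 + 3 = 5.
Any cover uses at least 2 sensor positions; among all covering selections none totals below 5.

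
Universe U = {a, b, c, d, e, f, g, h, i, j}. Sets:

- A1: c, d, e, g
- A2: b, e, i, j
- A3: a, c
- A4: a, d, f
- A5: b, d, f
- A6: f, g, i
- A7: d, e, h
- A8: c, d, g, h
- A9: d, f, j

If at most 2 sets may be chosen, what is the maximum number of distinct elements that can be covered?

8

Choosing A2, A8 covers {b, c, d, e, g, h, i, j} — 8 elements.
No choice of 2 sets does better; here a, f are left uncovered.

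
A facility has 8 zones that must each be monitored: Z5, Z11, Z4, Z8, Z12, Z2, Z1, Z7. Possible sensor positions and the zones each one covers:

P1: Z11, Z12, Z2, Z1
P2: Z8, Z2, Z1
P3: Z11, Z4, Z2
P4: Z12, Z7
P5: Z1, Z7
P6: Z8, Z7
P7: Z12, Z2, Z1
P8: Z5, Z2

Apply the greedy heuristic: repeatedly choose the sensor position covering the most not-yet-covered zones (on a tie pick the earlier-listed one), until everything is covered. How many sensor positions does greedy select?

Pick 1: P1 covers 4 new zones (Z11, Z12, Z2, Z1).
Pick 2: P6 covers 2 new zones (Z8, Z7).
Pick 3: P3 covers 1 new zones (Z4).
Pick 4: P8 covers 1 new zones (Z5).
Greedy uses 4 sensor positions.

4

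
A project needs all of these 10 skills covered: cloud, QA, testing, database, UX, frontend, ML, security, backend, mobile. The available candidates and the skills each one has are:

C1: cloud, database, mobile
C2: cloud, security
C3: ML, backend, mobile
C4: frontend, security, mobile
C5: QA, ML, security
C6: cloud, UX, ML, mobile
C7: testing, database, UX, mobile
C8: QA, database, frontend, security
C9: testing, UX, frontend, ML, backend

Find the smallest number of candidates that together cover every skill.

3

C1, C5, C9 together cover {cloud, QA, testing, database, UX, frontend, ML, security, backend, mobile} — every skill.
No 2 of the 9 candidates cover everything (all 36 pairs fall short), so 3 is minimum.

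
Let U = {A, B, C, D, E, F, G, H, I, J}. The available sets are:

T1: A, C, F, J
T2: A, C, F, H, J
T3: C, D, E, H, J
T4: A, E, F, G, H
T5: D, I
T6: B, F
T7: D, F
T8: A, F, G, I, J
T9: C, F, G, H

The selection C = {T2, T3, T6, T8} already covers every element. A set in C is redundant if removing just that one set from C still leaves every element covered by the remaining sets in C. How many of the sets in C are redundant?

Drop T2: the rest still cover every element — redundant.
Drop T3: D, E uncovered — not redundant.
Drop T6: B uncovered — not redundant.
Drop T8: G, I uncovered — not redundant.
1 redundant: T2.

1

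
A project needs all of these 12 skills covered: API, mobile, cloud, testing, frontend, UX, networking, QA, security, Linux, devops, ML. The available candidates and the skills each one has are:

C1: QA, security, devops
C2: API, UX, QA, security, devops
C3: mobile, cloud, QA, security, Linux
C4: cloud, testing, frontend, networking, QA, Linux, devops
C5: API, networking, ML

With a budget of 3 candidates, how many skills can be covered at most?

Choosing C2, C3, C4 covers {API, mobile, cloud, testing, frontend, UX, networking, QA, security, Linux, devops} — 11 skills.
No choice of 3 candidates does better; here ML is left uncovered.

11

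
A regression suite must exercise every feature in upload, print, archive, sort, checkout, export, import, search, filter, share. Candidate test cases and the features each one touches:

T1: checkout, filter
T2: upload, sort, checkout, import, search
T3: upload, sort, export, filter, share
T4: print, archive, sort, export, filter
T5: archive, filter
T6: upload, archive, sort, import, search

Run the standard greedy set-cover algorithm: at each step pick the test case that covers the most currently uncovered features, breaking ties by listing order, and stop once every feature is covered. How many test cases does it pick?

Pick 1: T2 covers 5 new features (upload, sort, checkout, import, search).
Pick 2: T4 covers 4 new features (print, archive, export, filter).
Pick 3: T3 covers 1 new features (share).
Greedy uses 3 test cases.

3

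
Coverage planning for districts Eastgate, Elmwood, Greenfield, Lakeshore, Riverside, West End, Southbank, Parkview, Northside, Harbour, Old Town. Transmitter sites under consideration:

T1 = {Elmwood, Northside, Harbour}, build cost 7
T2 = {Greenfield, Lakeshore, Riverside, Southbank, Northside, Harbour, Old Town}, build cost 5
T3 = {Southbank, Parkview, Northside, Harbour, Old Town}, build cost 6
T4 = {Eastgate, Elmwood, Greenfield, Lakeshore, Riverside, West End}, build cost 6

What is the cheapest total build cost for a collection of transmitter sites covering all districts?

12

T3, T4 cover every district at build cost 6 + 6 = 12.
Any cover uses at least 2 transmitter sites; among all covering selections none totals below 12.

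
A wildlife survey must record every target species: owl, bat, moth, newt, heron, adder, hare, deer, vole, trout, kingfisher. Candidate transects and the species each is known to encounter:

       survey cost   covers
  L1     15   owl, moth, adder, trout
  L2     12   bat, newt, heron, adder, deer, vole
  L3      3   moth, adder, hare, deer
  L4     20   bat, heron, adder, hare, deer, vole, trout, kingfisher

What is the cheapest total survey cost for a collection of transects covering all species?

47

L1, L2, L4 cover every species at survey cost 15 + 12 + 20 = 47.
Any cover uses at least 3 transects; among all covering selections none totals below 47.
Greedy by coverage-per-survey cost would pick L3, L2, L1, L4 for 50 — worse than the optimum 47.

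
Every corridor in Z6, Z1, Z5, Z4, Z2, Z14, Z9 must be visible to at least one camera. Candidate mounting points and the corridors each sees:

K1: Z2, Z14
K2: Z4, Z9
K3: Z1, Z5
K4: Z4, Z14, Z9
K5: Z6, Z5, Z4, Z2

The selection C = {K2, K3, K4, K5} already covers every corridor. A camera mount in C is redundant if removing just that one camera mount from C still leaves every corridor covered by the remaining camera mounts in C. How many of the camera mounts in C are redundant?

Drop K2: the rest still cover every corridor — redundant.
Drop K3: Z1 uncovered — not redundant.
Drop K4: Z14 uncovered — not redundant.
Drop K5: Z6, Z2 uncovered — not redundant.
1 redundant: K2.

1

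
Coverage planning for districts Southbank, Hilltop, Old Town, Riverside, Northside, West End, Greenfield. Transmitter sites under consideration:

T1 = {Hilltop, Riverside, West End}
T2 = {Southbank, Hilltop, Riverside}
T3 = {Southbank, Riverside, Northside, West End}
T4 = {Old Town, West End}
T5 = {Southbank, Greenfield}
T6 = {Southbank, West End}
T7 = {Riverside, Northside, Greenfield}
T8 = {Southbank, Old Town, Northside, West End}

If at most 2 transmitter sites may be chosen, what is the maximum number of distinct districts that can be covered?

6

Choosing T1, T8 covers {Southbank, Hilltop, Old Town, Riverside, Northside, West End} — 6 districts.
No choice of 2 transmitter sites does better; here Greenfield is left uncovered.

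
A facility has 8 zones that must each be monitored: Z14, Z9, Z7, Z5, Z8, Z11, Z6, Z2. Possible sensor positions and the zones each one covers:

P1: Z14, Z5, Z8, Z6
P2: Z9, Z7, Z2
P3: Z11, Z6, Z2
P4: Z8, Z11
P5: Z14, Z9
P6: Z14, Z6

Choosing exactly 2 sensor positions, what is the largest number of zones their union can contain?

Choosing P1, P2 covers {Z14, Z9, Z7, Z5, Z8, Z6, Z2} — 7 zones.
No choice of 2 sensor positions does better; here Z11 is left uncovered.

7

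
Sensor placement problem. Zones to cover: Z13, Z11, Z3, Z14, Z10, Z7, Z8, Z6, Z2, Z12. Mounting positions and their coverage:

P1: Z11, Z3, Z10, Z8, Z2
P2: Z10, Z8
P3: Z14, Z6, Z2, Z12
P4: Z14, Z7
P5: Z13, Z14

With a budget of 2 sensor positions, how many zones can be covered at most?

8

Choosing P1, P3 covers {Z11, Z3, Z14, Z10, Z8, Z6, Z2, Z12} — 8 zones.
No choice of 2 sensor positions does better; here Z13, Z7 are left uncovered.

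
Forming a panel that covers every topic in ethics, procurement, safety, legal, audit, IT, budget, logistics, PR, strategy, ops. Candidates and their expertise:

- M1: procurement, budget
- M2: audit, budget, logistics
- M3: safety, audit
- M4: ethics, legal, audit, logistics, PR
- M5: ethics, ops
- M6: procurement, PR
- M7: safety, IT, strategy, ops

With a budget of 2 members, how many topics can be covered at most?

9

Choosing M4, M7 covers {ethics, safety, legal, audit, IT, logistics, PR, strategy, ops} — 9 topics.
No choice of 2 members does better; here procurement, budget are left uncovered.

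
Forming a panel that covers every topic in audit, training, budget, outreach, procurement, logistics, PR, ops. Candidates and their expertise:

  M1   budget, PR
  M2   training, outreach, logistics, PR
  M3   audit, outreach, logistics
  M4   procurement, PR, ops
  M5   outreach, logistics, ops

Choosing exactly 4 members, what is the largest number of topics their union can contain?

Choosing M1, M2, M3, M4 covers {audit, training, budget, outreach, procurement, logistics, PR, ops} — 8 topics.
That is all 8 topics.

8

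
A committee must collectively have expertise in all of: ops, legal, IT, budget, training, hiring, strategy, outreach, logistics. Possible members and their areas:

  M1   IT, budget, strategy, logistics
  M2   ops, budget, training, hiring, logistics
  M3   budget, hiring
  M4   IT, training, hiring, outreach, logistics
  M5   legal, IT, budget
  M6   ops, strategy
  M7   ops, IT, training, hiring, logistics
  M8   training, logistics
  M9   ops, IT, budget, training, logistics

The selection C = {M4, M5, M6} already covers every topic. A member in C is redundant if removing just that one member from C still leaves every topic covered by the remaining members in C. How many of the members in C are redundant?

0

Drop M4: training, hiring, outreach, logistics uncovered — not redundant.
Drop M5: legal, budget uncovered — not redundant.
Drop M6: ops, strategy uncovered — not redundant.
None of the members in C is redundant.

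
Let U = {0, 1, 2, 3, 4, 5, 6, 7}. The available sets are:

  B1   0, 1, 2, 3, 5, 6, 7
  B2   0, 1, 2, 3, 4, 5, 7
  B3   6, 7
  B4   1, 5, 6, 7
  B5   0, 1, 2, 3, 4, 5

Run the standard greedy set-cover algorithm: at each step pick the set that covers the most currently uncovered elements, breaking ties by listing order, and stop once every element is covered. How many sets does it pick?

Pick 1: B1 covers 7 new elements (0, 1, 2, 3, 5, 6, 7).
Pick 2: B2 covers 1 new elements (4).
Greedy uses 2 sets.

2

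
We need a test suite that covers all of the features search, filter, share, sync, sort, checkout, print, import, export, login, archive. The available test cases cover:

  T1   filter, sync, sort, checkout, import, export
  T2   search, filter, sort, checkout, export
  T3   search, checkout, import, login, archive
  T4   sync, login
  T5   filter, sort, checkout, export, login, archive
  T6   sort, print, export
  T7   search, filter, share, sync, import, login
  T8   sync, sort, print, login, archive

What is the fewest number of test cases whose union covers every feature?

3

T1, T7, T8 together cover {search, filter, share, sync, sort, checkout, print, import, export, login, archive} — every feature.
No 2 of the 8 test cases cover everything (all 28 pairs fall short), so 3 is minimum.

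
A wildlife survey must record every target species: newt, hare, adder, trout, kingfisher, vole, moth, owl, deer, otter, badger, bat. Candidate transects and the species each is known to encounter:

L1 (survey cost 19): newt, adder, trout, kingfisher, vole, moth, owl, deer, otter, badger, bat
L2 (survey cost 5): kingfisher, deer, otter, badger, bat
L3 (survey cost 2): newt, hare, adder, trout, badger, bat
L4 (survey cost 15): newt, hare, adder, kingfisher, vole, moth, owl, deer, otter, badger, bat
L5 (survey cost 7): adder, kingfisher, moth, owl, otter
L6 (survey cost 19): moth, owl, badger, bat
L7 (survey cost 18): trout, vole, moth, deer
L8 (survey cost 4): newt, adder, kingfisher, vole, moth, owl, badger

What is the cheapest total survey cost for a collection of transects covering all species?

L2, L3, L8 cover every species at survey cost 5 + 2 + 4 = 11.
Any cover uses at least 2 transects; among all covering selections none totals below 11.

11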